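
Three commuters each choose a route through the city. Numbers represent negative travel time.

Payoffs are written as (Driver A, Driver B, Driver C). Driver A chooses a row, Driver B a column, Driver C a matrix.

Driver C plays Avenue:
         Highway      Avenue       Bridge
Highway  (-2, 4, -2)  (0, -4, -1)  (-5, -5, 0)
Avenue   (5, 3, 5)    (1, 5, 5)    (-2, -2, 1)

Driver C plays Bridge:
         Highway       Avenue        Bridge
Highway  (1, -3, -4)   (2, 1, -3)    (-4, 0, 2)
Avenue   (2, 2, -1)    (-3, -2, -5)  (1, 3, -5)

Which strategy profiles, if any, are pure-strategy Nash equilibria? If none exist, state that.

(Avenue, Avenue, Avenue)

Driver A against (Highway, Avenue): payoffs -2, 5 → best response Avenue.
Driver A against (Highway, Bridge): payoffs 1, 2 → best response Avenue.
Driver A against (Avenue, Avenue): payoffs 0, 1 → best response Avenue.
Driver A against (Avenue, Bridge): payoffs 2, -3 → best response Highway.
Driver A against (Bridge, Avenue): payoffs -5, -2 → best response Avenue.
Driver A against (Bridge, Bridge): payoffs -4, 1 → best response Avenue.
Driver B against (Highway, Avenue): payoffs 4, -4, -5 → best response Highway.
Driver B against (Highway, Bridge): payoffs -3, 1, 0 → best response Avenue.
Driver B against (Avenue, Avenue): payoffs 3, 5, -2 → best response Avenue.
Driver B against (Avenue, Bridge): payoffs 2, -2, 3 → best response Bridge.
Driver C against (Highway, Highway): payoffs -2, -4 → best response Avenue.
Driver C against (Highway, Avenue): payoffs -1, -3 → best response Avenue.
Driver C against (Highway, Bridge): payoffs 0, 2 → best response Bridge.
Driver C against (Avenue, Highway): payoffs 5, -1 → best response Avenue.
Driver C against (Avenue, Avenue): payoffs 5, -5 → best response Avenue.
Driver C against (Avenue, Bridge): payoffs 1, -5 → best response Avenue.
Mutual best responses: (Avenue, Avenue, Avenue).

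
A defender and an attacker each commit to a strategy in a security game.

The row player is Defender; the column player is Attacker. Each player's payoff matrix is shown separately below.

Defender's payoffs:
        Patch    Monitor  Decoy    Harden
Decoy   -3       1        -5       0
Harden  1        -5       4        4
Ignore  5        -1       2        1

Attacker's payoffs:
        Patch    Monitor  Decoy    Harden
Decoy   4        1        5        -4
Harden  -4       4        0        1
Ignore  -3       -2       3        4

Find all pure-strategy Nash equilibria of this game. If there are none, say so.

(Decoy, Patch): Defender can switch to Harden (-3 → 1). Not NE.
(Decoy, Monitor): Attacker can switch to Patch (1 → 4). Not NE.
(Decoy, Decoy): Defender can switch to Harden (-5 → 4). Not NE.
(Decoy, Harden): Defender can switch to Harden (0 → 4). Not NE.
(Harden, Patch): Defender can switch to Ignore (1 → 5). Not NE.
(Harden, Monitor): Defender can switch to Decoy (-5 → 1). Not NE.
(Harden, Decoy): Attacker can switch to Monitor (0 → 4). Not NE.
(Harden, Harden): Attacker can switch to Monitor (1 → 4). Not NE.
(Ignore, Patch): Attacker can switch to Monitor (-3 → -2). Not NE.
(Ignore, Monitor): Defender can switch to Decoy (-1 → 1). Not NE.
(The remaining 2 profiles each have a profitable deviation by the same check.)

There is no pure-strategy Nash equilibrium.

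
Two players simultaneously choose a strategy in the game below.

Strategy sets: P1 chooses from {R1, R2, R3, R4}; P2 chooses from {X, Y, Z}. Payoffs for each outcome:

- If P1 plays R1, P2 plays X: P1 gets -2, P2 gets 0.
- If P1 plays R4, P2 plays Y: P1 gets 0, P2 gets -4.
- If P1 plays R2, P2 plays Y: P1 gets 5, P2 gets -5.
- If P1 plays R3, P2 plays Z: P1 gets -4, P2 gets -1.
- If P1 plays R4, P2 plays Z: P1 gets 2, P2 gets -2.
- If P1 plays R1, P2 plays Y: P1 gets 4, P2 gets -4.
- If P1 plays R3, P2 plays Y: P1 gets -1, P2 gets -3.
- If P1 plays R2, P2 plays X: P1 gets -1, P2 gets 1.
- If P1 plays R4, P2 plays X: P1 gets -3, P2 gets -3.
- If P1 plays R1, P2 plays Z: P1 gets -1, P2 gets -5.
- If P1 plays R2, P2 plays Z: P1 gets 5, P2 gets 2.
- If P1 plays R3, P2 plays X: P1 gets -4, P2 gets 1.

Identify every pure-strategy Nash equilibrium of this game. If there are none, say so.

(R2, Z)

For each strategy profile, look for a profitable unilateral deviation.
(R1, X): P1 can switch to R2 (-2 → -1). Not NE.
(R1, Y): P1 can switch to R2 (4 → 5). Not NE.
(R1, Z): P1 can switch to R2 (-1 → 5). Not NE.
(R2, X): P2 can switch to Z (1 → 2). Not NE.
(R2, Y): P2 can switch to X (-5 → 1). Not NE.
(R2, Z): P1 gets 5, best alternative 2; P2 gets 2, best alternative 1. No profitable deviation — NE.
(R3, X): P1 can switch to R1 (-4 → -2). Not NE.
(R3, Y): P1 can switch to R1 (-1 → 4). Not NE.
(R3, Z): P1 can switch to R1 (-4 → -1). Not NE.
(R4, X): P1 can switch to R1 (-3 → -2). Not NE.
(R4, Y): P1 can switch to R1 (0 → 4). Not NE.
(R4, Z): P1 can switch to R2 (2 → 5). Not NE.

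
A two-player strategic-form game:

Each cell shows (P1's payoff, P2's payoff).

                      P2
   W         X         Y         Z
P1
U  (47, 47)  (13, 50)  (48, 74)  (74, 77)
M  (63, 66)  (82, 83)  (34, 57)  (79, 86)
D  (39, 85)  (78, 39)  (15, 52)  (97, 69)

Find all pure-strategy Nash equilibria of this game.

No pure-strategy Nash equilibrium.

P1 against W: payoffs 47, 63, 39 → best response M.
P1 against X: payoffs 13, 82, 78 → best response M.
P1 against Y: payoffs 48, 34, 15 → best response U.
P1 against Z: payoffs 74, 79, 97 → best response D.
P2 against U: payoffs 47, 50, 74, 77 → best response Z.
P2 against M: payoffs 66, 83, 57, 86 → best response Z.
P2 against D: payoffs 85, 39, 52, 69 → best response W.
No profile is a mutual best response for all players.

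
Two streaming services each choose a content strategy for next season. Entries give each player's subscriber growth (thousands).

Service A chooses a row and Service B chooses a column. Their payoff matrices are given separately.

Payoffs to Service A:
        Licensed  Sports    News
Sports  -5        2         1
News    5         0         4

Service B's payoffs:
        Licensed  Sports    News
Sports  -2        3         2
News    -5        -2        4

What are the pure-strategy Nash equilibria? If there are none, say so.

Service A against Licensed: payoffs -5, 5 → best response News.
Service A against Sports: payoffs 2, 0 → best response Sports.
Service A against News: payoffs 1, 4 → best response News.
Service B against Sports: payoffs -2, 3, 2 → best response Sports.
Service B against News: payoffs -5, -2, 4 → best response News.
Mutual best responses: (Sports, Sports); (News, News).

Pure-strategy Nash equilibria: (Sports, Sports) and (News, News)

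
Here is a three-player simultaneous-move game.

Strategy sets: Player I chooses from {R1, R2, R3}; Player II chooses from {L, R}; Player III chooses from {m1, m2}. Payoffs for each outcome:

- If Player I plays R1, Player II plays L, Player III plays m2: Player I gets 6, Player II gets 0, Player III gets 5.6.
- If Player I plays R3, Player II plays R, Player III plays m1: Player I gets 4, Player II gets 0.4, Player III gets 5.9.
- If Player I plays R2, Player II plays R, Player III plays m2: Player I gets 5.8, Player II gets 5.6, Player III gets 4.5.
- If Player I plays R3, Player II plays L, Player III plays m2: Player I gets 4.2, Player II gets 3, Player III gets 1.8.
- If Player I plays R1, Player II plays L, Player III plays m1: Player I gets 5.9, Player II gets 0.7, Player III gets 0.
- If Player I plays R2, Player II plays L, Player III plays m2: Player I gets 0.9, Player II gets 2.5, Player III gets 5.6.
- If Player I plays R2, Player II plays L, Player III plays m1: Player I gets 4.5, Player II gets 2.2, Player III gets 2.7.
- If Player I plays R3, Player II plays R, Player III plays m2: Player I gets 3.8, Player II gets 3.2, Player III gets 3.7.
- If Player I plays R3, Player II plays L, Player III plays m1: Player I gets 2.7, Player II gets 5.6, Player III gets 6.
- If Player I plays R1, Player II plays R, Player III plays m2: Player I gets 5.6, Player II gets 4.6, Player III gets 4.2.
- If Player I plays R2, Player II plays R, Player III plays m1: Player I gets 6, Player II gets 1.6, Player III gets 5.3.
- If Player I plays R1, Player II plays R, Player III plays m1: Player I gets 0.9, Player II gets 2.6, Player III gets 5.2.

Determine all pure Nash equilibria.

This game has no pure Nash equilibrium.

Check each profile: it is a Nash equilibrium iff no player can strictly gain by switching unilaterally.
(R1, L, m1): Player II can switch to R (0.7 → 2.6). Not NE.
(R1, L, m2): Player II can switch to R (0 → 4.6). Not NE.
(R1, R, m1): Player I can switch to R2 (0.9 → 6). Not NE.
(R1, R, m2): Player I can switch to R2 (5.6 → 5.8). Not NE.
(R2, L, m1): Player I can switch to R1 (4.5 → 5.9). Not NE.
(R2, L, m2): Player I can switch to R1 (0.9 → 6). Not NE.
(The remaining 6 profiles each have a profitable deviation by the same check.)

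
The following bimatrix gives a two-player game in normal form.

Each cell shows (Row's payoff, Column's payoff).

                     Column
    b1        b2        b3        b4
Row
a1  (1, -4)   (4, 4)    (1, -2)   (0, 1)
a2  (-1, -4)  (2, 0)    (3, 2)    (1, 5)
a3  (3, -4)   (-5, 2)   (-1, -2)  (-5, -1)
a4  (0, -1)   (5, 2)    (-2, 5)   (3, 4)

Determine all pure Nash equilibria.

There is no pure-strategy Nash equilibrium.

Row against b1: payoffs 1, -1, 3, 0 → best response a3.
Row against b2: payoffs 4, 2, -5, 5 → best response a4.
Row against b3: payoffs 1, 3, -1, -2 → best response a2.
Row against b4: payoffs 0, 1, -5, 3 → best response a4.
Column against a1: payoffs -4, 4, -2, 1 → best response b2.
Column against a2: payoffs -4, 0, 2, 5 → best response b4.
Column against a3: payoffs -4, 2, -2, -1 → best response b2.
Column against a4: payoffs -1, 2, 5, 4 → best response b3.
No profile is a mutual best response for all players.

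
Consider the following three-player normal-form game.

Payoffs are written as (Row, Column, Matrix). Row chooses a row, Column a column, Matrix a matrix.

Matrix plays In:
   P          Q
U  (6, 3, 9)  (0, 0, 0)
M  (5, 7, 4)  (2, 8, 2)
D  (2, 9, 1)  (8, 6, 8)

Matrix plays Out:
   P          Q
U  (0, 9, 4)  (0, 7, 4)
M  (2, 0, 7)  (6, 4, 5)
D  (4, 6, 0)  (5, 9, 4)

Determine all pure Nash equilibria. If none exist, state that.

Pure-strategy Nash equilibria: (U, P, In); (M, Q, Out)

Check each profile: it is a Nash equilibrium iff no player can strictly gain by switching unilaterally.
(U, P, In): Row gets 6, best alternative 5; Column gets 3, best alternative 0; Matrix gets 9, best alternative 4. No profitable deviation — NE.
(U, P, Out): Row can switch to M (0 → 2). Not NE.
(U, Q, In): Row can switch to M (0 → 2). Not NE.
(U, Q, Out): Row can switch to M (0 → 6). Not NE.
(M, P, In): Row can switch to U (5 → 6). Not NE.
(M, P, Out): Row can switch to D (2 → 4). Not NE.
(M, Q, In): Row can switch to D (2 → 8). Not NE.
(M, Q, Out): Row gets 6, best alternative 5; Column gets 4, best alternative 0; Matrix gets 5, best alternative 2. No profitable deviation — NE.
(D, P, In): Row can switch to U (2 → 6). Not NE.
(D, P, Out): Column can switch to Q (6 → 9). Not NE.
(D, Q, In): Column can switch to P (6 → 9). Not NE.
(D, Q, Out): Row can switch to M (5 → 6). Not NE.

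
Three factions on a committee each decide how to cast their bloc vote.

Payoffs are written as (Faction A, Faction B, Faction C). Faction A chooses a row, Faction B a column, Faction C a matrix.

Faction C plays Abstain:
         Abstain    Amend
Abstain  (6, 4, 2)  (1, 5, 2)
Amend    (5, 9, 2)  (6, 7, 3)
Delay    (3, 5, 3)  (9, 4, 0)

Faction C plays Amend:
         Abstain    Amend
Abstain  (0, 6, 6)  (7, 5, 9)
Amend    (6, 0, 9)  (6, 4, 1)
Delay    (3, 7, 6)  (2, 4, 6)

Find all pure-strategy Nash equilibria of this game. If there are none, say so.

This game has no pure Nash equilibrium.

For each player, find the best response to each opponent profile; mutual best responses are the pure NE.
Faction A against (Abstain, Abstain): payoffs 6, 5, 3 → best response Abstain.
Faction A against (Abstain, Amend): payoffs 0, 6, 3 → best response Amend.
Faction A against (Amend, Abstain): payoffs 1, 6, 9 → best response Delay.
Faction A against (Amend, Amend): payoffs 7, 6, 2 → best response Abstain.
Faction B against (Abstain, Abstain): payoffs 4, 5 → best response Amend.
Faction B against (Abstain, Amend): payoffs 6, 5 → best response Abstain.
Faction B against (Amend, Abstain): payoffs 9, 7 → best response Abstain.
Faction B against (Amend, Amend): payoffs 0, 4 → best response Amend.
Faction B against (Delay, Abstain): payoffs 5, 4 → best response Abstain.
Faction B against (Delay, Amend): payoffs 7, 4 → best response Abstain.
Faction C against (Abstain, Abstain): payoffs 2, 6 → best response Amend.
Faction C against (Abstain, Amend): payoffs 2, 9 → best response Amend.
Faction C against (Amend, Abstain): payoffs 2, 9 → best response Amend.
Faction C against (Amend, Amend): payoffs 3, 1 → best response Abstain.
Faction C against (Delay, Abstain): payoffs 3, 6 → best response Amend.
Faction C against (Delay, Amend): payoffs 0, 6 → best response Amend.
No profile is a mutual best response for all players.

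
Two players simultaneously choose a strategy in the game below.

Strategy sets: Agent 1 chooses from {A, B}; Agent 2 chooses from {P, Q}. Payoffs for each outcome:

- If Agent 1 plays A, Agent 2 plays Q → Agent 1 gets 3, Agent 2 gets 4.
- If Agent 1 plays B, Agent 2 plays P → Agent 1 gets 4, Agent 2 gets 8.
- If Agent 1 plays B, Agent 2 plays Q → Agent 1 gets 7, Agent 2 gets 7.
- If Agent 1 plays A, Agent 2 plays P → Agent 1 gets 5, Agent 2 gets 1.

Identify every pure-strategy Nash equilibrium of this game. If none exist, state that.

This game has no pure Nash equilibrium.

(A, P): Agent 2 can switch to Q (1 → 4). Not NE.
(A, Q): Agent 1 can switch to B (3 → 7). Not NE.
(B, P): Agent 1 can switch to A (4 → 5). Not NE.
(B, Q): Agent 2 can switch to P (7 → 8). Not NE.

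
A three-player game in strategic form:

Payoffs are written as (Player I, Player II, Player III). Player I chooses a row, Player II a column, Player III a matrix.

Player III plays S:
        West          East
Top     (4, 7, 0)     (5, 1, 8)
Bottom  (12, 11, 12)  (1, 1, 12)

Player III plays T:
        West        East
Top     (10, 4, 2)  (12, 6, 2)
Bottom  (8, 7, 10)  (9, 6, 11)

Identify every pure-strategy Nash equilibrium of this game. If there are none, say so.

(Top, West, S): Player I can switch to Bottom (4 → 12). Not NE.
(Top, West, T): Player II can switch to East (4 → 6). Not NE.
(Top, East, S): Player II can switch to West (1 → 7). Not NE.
(Top, East, T): Player III can switch to S (2 → 8). Not NE.
(Bottom, West, S): Player I gets 12, best alternative 4; Player II gets 11, best alternative 1; Player III gets 12, best alternative 10. No profitable deviation — NE.
(Bottom, West, T): Player I can switch to Top (8 → 10). Not NE.
(Bottom, East, S): Player I can switch to Top (1 → 5). Not NE.
(Bottom, East, T): Player I can switch to Top (9 → 12). Not NE.

(Bottom, West, S)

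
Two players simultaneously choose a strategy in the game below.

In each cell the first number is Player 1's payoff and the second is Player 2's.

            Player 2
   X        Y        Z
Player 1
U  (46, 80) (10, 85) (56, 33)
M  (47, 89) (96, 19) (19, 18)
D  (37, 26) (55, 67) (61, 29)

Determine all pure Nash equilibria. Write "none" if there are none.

Player 1 against X: payoffs 46, 47, 37 → best response M.
Player 1 against Y: payoffs 10, 96, 55 → best response M.
Player 1 against Z: payoffs 56, 19, 61 → best response D.
Player 2 against U: payoffs 80, 85, 33 → best response Y.
Player 2 against M: payoffs 89, 19, 18 → best response X.
Player 2 against D: payoffs 26, 67, 29 → best response Y.
Mutual best responses: (M, X).

Pure NE: (M, X)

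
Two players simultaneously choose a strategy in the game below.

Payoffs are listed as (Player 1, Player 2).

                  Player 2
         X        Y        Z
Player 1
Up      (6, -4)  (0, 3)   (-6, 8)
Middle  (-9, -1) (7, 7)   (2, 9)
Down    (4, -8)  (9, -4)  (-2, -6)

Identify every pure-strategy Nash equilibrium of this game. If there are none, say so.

Player 1 against X: payoffs 6, -9, 4 → best response Up.
Player 1 against Y: payoffs 0, 7, 9 → best response Down.
Player 1 against Z: payoffs -6, 2, -2 → best response Middle.
Player 2 against Up: payoffs -4, 3, 8 → best response Z.
Player 2 against Middle: payoffs -1, 7, 9 → best response Z.
Player 2 against Down: payoffs -8, -4, -6 → best response Y.
Mutual best responses: (Middle, Z); (Down, Y).

The pure Nash equilibria are (Middle, Z), (Down, Y).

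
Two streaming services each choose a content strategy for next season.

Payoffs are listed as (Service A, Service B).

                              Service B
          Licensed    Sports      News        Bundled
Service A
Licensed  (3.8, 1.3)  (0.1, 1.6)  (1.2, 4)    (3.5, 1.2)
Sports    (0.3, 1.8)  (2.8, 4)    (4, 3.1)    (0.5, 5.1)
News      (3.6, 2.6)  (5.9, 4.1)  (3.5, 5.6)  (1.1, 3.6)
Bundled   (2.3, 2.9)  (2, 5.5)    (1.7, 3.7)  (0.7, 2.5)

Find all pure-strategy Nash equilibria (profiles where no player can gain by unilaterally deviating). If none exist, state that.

No pure-strategy Nash equilibrium.

Mark each player's best response to every combination of opponents' strategies; a profile where every player is best-responding is a pure Nash equilibrium.
Service A against Licensed: payoffs 3.8, 0.3, 3.6, 2.3 → best response Licensed.
Service A against Sports: payoffs 0.1, 2.8, 5.9, 2 → best response News.
Service A against News: payoffs 1.2, 4, 3.5, 1.7 → best response Sports.
Service A against Bundled: payoffs 3.5, 0.5, 1.1, 0.7 → best response Licensed.
Service B against Licensed: payoffs 1.3, 1.6, 4, 1.2 → best response News.
Service B against Sports: payoffs 1.8, 4, 3.1, 5.1 → best response Bundled.
Service B against News: payoffs 2.6, 4.1, 5.6, 3.6 → best response News.
Service B against Bundled: payoffs 2.9, 5.5, 3.7, 2.5 → best response Sports.
No profile is a mutual best response for all players.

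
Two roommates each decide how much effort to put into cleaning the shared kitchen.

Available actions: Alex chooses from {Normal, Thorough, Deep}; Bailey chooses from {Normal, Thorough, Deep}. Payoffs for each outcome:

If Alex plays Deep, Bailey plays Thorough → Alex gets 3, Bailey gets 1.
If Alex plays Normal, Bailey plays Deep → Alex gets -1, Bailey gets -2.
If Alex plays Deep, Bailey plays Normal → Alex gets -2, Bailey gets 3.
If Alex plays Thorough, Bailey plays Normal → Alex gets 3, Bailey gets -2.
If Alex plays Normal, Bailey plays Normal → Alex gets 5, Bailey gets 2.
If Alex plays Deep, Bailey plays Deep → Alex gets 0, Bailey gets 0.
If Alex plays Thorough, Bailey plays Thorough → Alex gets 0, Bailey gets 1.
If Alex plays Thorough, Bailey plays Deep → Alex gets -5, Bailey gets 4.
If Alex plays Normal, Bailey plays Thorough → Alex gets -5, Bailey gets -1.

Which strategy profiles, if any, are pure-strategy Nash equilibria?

Mark each player's best response to every combination of opponents' strategies; a profile where every player is best-responding is a pure Nash equilibrium.
Alex against Normal: payoffs 5, 3, -2 → best response Normal.
Alex against Thorough: payoffs -5, 0, 3 → best response Deep.
Alex against Deep: payoffs -1, -5, 0 → best response Deep.
Bailey against Normal: payoffs 2, -1, -2 → best response Normal.
Bailey against Thorough: payoffs -2, 1, 4 → best response Deep.
Bailey against Deep: payoffs 3, 1, 0 → best response Normal.
Mutual best responses: (Normal, Normal).

The unique pure-strategy Nash equilibrium is (Normal, Normal).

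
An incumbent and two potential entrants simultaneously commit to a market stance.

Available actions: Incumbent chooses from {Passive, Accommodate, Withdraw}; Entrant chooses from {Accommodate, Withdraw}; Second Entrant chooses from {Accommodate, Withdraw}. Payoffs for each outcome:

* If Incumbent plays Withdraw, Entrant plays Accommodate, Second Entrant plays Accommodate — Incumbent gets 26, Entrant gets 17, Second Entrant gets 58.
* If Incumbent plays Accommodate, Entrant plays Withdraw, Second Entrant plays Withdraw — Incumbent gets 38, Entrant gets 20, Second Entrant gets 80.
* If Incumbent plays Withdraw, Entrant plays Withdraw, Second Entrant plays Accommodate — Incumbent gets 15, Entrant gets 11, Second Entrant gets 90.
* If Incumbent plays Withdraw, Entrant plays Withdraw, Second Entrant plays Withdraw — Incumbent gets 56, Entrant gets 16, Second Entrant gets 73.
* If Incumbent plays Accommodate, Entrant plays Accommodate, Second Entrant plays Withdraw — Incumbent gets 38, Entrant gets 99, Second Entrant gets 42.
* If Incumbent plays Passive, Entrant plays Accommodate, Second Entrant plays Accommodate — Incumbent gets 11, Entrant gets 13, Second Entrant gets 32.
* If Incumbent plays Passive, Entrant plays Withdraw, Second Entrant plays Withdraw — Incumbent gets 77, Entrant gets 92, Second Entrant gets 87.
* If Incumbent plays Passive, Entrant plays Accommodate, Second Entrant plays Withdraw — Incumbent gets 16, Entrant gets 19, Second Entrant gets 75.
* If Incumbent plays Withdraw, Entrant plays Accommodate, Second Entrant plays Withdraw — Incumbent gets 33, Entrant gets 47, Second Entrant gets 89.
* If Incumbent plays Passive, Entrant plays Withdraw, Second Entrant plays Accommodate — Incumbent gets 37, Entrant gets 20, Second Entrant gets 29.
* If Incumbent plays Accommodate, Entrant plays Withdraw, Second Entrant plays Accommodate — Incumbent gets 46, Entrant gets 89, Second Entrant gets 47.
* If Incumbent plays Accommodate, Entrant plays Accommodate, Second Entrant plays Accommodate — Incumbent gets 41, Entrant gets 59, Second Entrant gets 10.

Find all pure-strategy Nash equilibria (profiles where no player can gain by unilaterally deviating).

Pure-strategy Nash equilibria: (Passive, Withdraw, Withdraw), (Accommodate, Accommodate, Withdraw)

(Passive, Accommodate, Accommodate): Incumbent can switch to Accommodate (11 → 41). Not NE.
(Passive, Accommodate, Withdraw): Incumbent can switch to Accommodate (16 → 38). Not NE.
(Passive, Withdraw, Accommodate): Incumbent can switch to Accommodate (37 → 46). Not NE.
(Passive, Withdraw, Withdraw): Incumbent gets 77, best alternative 56; Entrant gets 92, best alternative 19; Second Entrant gets 87, best alternative 29. No profitable deviation — NE.
(Accommodate, Accommodate, Accommodate): Entrant can switch to Withdraw (59 → 89). Not NE.
(Accommodate, Accommodate, Withdraw): Incumbent gets 38, best alternative 33; Entrant gets 99, best alternative 20; Second Entrant gets 42, best alternative 10. No profitable deviation — NE.
(Accommodate, Withdraw, Accommodate): Second Entrant can switch to Withdraw (47 → 80). Not NE.
(Accommodate, Withdraw, Withdraw): Incumbent can switch to Passive (38 → 77). Not NE.
(Withdraw, Accommodate, Accommodate): Incumbent can switch to Accommodate (26 → 41). Not NE.
(Withdraw, Accommodate, Withdraw): Incumbent can switch to Accommodate (33 → 38). Not NE.
(Withdraw, Withdraw, Accommodate): Incumbent can switch to Passive (15 → 37). Not NE.
(Withdraw, Withdraw, Withdraw): Incumbent can switch to Passive (56 → 77). Not NE.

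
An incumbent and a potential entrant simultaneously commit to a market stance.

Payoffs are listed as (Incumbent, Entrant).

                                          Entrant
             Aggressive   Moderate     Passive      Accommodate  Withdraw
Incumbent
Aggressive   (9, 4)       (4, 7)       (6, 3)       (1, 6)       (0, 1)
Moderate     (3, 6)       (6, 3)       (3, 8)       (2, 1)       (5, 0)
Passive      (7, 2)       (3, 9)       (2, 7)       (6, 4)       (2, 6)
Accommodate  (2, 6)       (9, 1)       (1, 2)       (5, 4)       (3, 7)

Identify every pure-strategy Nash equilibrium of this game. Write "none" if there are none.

Incumbent against Aggressive: payoffs 9, 3, 7, 2 → best response Aggressive.
Incumbent against Moderate: payoffs 4, 6, 3, 9 → best response Accommodate.
Incumbent against Passive: payoffs 6, 3, 2, 1 → best response Aggressive.
Incumbent against Accommodate: payoffs 1, 2, 6, 5 → best response Passive.
Incumbent against Withdraw: payoffs 0, 5, 2, 3 → best response Moderate.
Entrant against Aggressive: payoffs 4, 7, 3, 6, 1 → best response Moderate.
Entrant against Moderate: payoffs 6, 3, 8, 1, 0 → best response Passive.
Entrant against Passive: payoffs 2, 9, 7, 4, 6 → best response Moderate.
Entrant against Accommodate: payoffs 6, 1, 2, 4, 7 → best response Withdraw.
No profile is a mutual best response for all players.

No pure-strategy Nash equilibrium.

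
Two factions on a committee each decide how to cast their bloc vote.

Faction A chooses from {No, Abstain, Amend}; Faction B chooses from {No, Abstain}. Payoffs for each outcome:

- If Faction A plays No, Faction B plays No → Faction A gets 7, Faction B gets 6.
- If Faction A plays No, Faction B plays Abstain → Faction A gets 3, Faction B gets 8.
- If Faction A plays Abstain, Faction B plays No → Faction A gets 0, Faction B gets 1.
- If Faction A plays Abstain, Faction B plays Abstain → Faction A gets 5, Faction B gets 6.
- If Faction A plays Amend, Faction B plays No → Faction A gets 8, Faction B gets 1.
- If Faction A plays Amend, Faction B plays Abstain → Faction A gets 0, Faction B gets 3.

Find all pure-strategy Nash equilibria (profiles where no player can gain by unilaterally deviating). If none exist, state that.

Faction A against No: payoffs 7, 0, 8 → best response Amend.
Faction A against Abstain: payoffs 3, 5, 0 → best response Abstain.
Faction B against No: payoffs 6, 8 → best response Abstain.
Faction B against Abstain: payoffs 1, 6 → best response Abstain.
Faction B against Amend: payoffs 1, 3 → best response Abstain.
Mutual best responses: (Abstain, Abstain).

(Abstain, Abstain)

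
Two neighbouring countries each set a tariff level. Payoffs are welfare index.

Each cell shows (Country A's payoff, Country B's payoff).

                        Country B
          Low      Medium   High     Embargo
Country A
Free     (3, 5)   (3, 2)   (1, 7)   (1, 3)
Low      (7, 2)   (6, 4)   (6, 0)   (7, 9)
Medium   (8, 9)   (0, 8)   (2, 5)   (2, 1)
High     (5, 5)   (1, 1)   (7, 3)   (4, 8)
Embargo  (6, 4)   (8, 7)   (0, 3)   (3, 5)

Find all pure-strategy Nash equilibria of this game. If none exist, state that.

(Low, Embargo) and (Medium, Low) and (Embargo, Medium)

Country A against Low: payoffs 3, 7, 8, 5, 6 → best response Medium.
Country A against Medium: payoffs 3, 6, 0, 1, 8 → best response Embargo.
Country A against High: payoffs 1, 6, 2, 7, 0 → best response High.
Country A against Embargo: payoffs 1, 7, 2, 4, 3 → best response Low.
Country B against Free: payoffs 5, 2, 7, 3 → best response High.
Country B against Low: payoffs 2, 4, 0, 9 → best response Embargo.
Country B against Medium: payoffs 9, 8, 5, 1 → best response Low.
Country B against High: payoffs 5, 1, 3, 8 → best response Embargo.
Country B against Embargo: payoffs 4, 7, 3, 5 → best response Medium.
Mutual best responses: (Low, Embargo); (Medium, Low); (Embargo, Medium).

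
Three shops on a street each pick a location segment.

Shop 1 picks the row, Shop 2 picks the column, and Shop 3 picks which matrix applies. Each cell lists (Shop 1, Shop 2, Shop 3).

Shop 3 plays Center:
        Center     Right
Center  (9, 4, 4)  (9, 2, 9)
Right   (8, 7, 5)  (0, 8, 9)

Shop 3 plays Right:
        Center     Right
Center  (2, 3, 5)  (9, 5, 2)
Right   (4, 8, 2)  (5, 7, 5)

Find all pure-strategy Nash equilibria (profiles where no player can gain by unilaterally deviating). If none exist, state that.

There is no pure-strategy Nash equilibrium.

(Center, Center, Center): Shop 3 can switch to Right (4 → 5). Not NE.
(Center, Center, Right): Shop 1 can switch to Right (2 → 4). Not NE.
(Center, Right, Center): Shop 2 can switch to Center (2 → 4). Not NE.
(Center, Right, Right): Shop 3 can switch to Center (2 → 9). Not NE.
(Right, Center, Center): Shop 1 can switch to Center (8 → 9). Not NE.
(Right, Center, Right): Shop 3 can switch to Center (2 → 5). Not NE.
(Right, Right, Center): Shop 1 can switch to Center (0 → 9). Not NE.
(Right, Right, Right): Shop 1 can switch to Center (5 → 9). Not NE.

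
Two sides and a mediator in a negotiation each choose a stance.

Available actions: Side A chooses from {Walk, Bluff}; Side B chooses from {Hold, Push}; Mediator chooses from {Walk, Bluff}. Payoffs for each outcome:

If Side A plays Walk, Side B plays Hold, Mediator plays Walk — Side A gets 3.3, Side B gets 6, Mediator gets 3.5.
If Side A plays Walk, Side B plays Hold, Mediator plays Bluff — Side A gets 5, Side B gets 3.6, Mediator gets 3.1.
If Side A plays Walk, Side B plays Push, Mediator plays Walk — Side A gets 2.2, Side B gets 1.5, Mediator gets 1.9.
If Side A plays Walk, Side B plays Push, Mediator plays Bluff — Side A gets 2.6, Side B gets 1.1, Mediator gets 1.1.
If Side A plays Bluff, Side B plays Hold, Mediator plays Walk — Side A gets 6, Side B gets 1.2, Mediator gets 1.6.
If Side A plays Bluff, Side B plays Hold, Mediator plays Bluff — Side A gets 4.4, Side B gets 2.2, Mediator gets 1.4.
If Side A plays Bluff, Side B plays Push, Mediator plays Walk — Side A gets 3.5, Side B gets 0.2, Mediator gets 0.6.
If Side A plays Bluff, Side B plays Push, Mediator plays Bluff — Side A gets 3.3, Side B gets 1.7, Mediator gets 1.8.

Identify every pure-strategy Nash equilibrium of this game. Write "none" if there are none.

(Bluff, Hold, Walk)

For each strategy profile, look for a profitable unilateral deviation.
(Walk, Hold, Walk): Side A can switch to Bluff (3.3 → 6). Not NE.
(Walk, Hold, Bluff): Mediator can switch to Walk (3.1 → 3.5). Not NE.
(Walk, Push, Walk): Side A can switch to Bluff (2.2 → 3.5). Not NE.
(Walk, Push, Bluff): Side A can switch to Bluff (2.6 → 3.3). Not NE.
(Bluff, Hold, Walk): Side A gets 6, best alternative 3.3; Side B gets 1.2, best alternative 0.2; Mediator gets 1.6, best alternative 1.4. No profitable deviation — NE.
(Bluff, Hold, Bluff): Side A can switch to Walk (4.4 → 5). Not NE.
(Bluff, Push, Walk): Side B can switch to Hold (0.2 → 1.2). Not NE.
(The remaining 1 profile has a profitable deviation by the same check.)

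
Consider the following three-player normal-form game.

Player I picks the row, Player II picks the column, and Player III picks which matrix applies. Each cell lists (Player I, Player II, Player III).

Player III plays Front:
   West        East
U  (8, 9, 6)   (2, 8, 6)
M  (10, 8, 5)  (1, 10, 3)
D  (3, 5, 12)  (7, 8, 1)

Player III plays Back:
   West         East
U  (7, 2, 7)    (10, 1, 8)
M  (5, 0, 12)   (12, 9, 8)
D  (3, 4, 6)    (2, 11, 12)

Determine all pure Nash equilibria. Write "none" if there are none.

The pure Nash equilibria are (U, West, Back) and (M, East, Back).

For each player, find the best response to each opponent profile; mutual best responses are the pure NE.
Player I against (West, Front): payoffs 8, 10, 3 → best response M.
Player I against (West, Back): payoffs 7, 5, 3 → best response U.
Player I against (East, Front): payoffs 2, 1, 7 → best response D.
Player I against (East, Back): payoffs 10, 12, 2 → best response M.
Player II against (U, Front): payoffs 9, 8 → best response West.
Player II against (U, Back): payoffs 2, 1 → best response West.
Player II against (M, Front): payoffs 8, 10 → best response East.
Player II against (M, Back): payoffs 0, 9 → best response East.
Player II against (D, Front): payoffs 5, 8 → best response East.
Player II against (D, Back): payoffs 4, 11 → best response East.
Player III against (U, West): payoffs 6, 7 → best response Back.
Player III against (U, East): payoffs 6, 8 → best response Back.
Player III against (M, West): payoffs 5, 12 → best response Back.
Player III against (M, East): payoffs 3, 8 → best response Back.
Player III against (D, West): payoffs 12, 6 → best response Front.
Player III against (D, East): payoffs 1, 12 → best response Back.
Mutual best responses: (U, West, Back); (M, East, Back).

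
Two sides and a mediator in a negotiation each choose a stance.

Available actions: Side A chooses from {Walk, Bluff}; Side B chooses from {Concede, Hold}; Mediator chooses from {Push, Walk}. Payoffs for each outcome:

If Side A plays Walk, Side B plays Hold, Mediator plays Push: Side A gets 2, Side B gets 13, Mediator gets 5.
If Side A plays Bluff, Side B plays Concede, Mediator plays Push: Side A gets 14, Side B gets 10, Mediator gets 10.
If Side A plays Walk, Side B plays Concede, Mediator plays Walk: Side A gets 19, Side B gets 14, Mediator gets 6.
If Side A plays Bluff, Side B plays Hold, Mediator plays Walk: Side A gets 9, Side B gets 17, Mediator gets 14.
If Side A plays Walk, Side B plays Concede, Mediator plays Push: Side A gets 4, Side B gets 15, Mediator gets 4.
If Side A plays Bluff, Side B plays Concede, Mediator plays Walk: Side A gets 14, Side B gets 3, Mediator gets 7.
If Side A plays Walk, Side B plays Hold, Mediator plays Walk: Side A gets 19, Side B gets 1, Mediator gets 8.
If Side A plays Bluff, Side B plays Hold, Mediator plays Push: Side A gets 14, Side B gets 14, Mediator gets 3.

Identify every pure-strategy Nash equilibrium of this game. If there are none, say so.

The unique pure-strategy Nash equilibrium is (Walk, Concede, Walk).

(Walk, Concede, Push): Side A can switch to Bluff (4 → 14). Not NE.
(Walk, Concede, Walk): Side A gets 19, best alternative 14; Side B gets 14, best alternative 1; Mediator gets 6, best alternative 4. No profitable deviation — NE.
(Walk, Hold, Push): Side A can switch to Bluff (2 → 14). Not NE.
(Walk, Hold, Walk): Side B can switch to Concede (1 → 14). Not NE.
(Bluff, Concede, Push): Side B can switch to Hold (10 → 14). Not NE.
(Bluff, Concede, Walk): Side A can switch to Walk (14 → 19). Not NE.
(Bluff, Hold, Push): Mediator can switch to Walk (3 → 14). Not NE.
(Bluff, Hold, Walk): Side A can switch to Walk (9 → 19). Not NE.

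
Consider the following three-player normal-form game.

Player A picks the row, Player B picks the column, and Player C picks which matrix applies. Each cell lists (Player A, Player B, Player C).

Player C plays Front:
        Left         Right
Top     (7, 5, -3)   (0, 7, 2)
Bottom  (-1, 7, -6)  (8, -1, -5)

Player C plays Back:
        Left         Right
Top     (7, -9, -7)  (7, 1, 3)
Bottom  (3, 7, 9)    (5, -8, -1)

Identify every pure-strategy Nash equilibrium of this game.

The unique pure-strategy Nash equilibrium is (Top, Right, Back).

Player A against (Left, Front): payoffs 7, -1 → best response Top.
Player A against (Left, Back): payoffs 7, 3 → best response Top.
Player A against (Right, Front): payoffs 0, 8 → best response Bottom.
Player A against (Right, Back): payoffs 7, 5 → best response Top.
Player B against (Top, Front): payoffs 5, 7 → best response Right.
Player B against (Top, Back): payoffs -9, 1 → best response Right.
Player B against (Bottom, Front): payoffs 7, -1 → best response Left.
Player B against (Bottom, Back): payoffs 7, -8 → best response Left.
Player C against (Top, Left): payoffs -3, -7 → best response Front.
Player C against (Top, Right): payoffs 2, 3 → best response Back.
Player C against (Bottom, Left): payoffs -6, 9 → best response Back.
Player C against (Bottom, Right): payoffs -5, -1 → best response Back.
Mutual best responses: (Top, Right, Back).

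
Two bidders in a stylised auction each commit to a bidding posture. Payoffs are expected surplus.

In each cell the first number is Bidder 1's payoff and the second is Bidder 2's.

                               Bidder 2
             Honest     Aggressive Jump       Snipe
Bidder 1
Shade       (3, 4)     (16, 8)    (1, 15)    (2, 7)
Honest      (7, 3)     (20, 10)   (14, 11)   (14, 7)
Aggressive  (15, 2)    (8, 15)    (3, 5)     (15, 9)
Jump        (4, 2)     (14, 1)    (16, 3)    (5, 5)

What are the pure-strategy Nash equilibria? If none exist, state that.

There is no pure-strategy Nash equilibrium.

Mark each player's best response to every combination of opponents' strategies; a profile where every player is best-responding is a pure Nash equilibrium.
Bidder 1 against Honest: payoffs 3, 7, 15, 4 → best response Aggressive.
Bidder 1 against Aggressive: payoffs 16, 20, 8, 14 → best response Honest.
Bidder 1 against Jump: payoffs 1, 14, 3, 16 → best response Jump.
Bidder 1 against Snipe: payoffs 2, 14, 15, 5 → best response Aggressive.
Bidder 2 against Shade: payoffs 4, 8, 15, 7 → best response Jump.
Bidder 2 against Honest: payoffs 3, 10, 11, 7 → best response Jump.
Bidder 2 against Aggressive: payoffs 2, 15, 5, 9 → best response Aggressive.
Bidder 2 against Jump: payoffs 2, 1, 3, 5 → best response Snipe.
No profile is a mutual best response for all players.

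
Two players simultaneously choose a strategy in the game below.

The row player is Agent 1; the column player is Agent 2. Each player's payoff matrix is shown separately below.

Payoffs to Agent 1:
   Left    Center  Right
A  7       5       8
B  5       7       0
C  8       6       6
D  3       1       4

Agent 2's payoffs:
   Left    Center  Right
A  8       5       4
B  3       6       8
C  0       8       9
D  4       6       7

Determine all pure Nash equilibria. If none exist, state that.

No pure-strategy Nash equilibrium.

(A, Left): Agent 1 can switch to C (7 → 8). Not NE.
(A, Center): Agent 1 can switch to B (5 → 7). Not NE.
(A, Right): Agent 2 can switch to Left (4 → 8). Not NE.
(B, Left): Agent 1 can switch to A (5 → 7). Not NE.
(B, Center): Agent 2 can switch to Right (6 → 8). Not NE.
(B, Right): Agent 1 can switch to A (0 → 8). Not NE.
(C, Left): Agent 2 can switch to Center (0 → 8). Not NE.
(C, Center): Agent 1 can switch to B (6 → 7). Not NE.
(C, Right): Agent 1 can switch to A (6 → 8). Not NE.
(D, Left): Agent 1 can switch to A (3 → 7). Not NE.
(D, Center): Agent 1 can switch to A (1 → 5). Not NE.
(D, Right): Agent 1 can switch to A (4 → 8). Not NE.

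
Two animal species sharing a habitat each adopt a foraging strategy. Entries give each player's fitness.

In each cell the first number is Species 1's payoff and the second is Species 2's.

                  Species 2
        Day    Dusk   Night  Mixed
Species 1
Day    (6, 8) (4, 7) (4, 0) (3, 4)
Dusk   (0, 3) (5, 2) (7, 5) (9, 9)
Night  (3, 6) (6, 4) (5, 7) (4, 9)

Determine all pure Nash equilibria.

Species 1 against Day: payoffs 6, 0, 3 → best response Day.
Species 1 against Dusk: payoffs 4, 5, 6 → best response Night.
Species 1 against Night: payoffs 4, 7, 5 → best response Dusk.
Species 1 against Mixed: payoffs 3, 9, 4 → best response Dusk.
Species 2 against Day: payoffs 8, 7, 0, 4 → best response Day.
Species 2 against Dusk: payoffs 3, 2, 5, 9 → best response Mixed.
Species 2 against Night: payoffs 6, 4, 7, 9 → best response Mixed.
Mutual best responses: (Day, Day); (Dusk, Mixed).

Pure-strategy Nash equilibria: (Day, Day), (Dusk, Mixed)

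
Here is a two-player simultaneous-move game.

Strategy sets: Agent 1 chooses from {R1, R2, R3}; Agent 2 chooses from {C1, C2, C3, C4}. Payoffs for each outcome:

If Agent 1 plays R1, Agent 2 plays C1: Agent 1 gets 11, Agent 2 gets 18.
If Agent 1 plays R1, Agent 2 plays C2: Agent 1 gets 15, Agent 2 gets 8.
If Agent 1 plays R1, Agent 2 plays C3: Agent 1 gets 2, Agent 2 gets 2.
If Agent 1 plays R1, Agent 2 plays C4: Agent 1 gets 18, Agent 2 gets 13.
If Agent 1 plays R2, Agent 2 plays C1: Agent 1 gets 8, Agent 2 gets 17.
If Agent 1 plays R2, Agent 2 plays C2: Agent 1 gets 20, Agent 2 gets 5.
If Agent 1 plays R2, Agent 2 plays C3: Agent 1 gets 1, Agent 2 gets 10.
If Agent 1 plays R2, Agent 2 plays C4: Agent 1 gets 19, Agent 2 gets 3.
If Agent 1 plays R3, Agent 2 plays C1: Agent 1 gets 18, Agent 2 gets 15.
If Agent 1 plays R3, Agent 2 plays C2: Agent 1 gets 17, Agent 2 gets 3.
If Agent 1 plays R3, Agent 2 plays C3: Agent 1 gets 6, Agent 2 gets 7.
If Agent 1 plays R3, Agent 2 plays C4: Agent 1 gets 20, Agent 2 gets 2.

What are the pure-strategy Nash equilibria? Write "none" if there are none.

Agent 1 against C1: payoffs 11, 8, 18 → best response R3.
Agent 1 against C2: payoffs 15, 20, 17 → best response R2.
Agent 1 against C3: payoffs 2, 1, 6 → best response R3.
Agent 1 against C4: payoffs 18, 19, 20 → best response R3.
Agent 2 against R1: payoffs 18, 8, 2, 13 → best response C1.
Agent 2 against R2: payoffs 17, 5, 10, 3 → best response C1.
Agent 2 against R3: payoffs 15, 3, 7, 2 → best response C1.
Mutual best responses: (R3, C1).

The unique pure-strategy Nash equilibrium is (R3, C1).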